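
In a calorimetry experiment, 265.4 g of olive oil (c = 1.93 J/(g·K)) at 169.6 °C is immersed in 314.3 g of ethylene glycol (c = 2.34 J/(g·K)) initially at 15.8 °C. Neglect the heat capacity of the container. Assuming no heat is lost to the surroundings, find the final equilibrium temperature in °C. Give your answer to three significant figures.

Heat lost by olive oil = heat gained by ethylene glycol.
(265.4)(1.93)(169.6 − T) = (314.3)(2.34)(T − 15.8)
512.222 (169.6 − T) = 735.462 (T − 15.8)
86873 − 512.222 T = 735.462 T − 11620
98493 = 1247.684 T
T = 78.94 °C

T_f = 78.9 °C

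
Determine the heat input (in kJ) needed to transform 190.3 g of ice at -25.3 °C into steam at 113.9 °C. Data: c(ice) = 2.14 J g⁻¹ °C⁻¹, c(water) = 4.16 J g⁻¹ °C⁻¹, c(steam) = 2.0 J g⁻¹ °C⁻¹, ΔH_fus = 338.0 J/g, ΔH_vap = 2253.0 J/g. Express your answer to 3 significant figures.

q = 588 kJ

q1 (heat ice -25.3→0.0 °C): 190.3 × 2.14 × 25.3 = 10303 J
q2 (melt at 0 °C): 190.3 × 338.0 = 64321 J
q3 (heat water 0.0→100.0 °C): 190.3 × 4.16 × 100.0 = 79165 J
q4 (vaporize at 100 °C): 190.3 × 2253.0 = 428746 J
q5 (heat steam 100.0→113.9 °C): 190.3 × 2.0 × 13.9 = 5290 J
Total: 10303 + 64321 + 79165 + 428746 + 5290 = 587825 J = 588 kJ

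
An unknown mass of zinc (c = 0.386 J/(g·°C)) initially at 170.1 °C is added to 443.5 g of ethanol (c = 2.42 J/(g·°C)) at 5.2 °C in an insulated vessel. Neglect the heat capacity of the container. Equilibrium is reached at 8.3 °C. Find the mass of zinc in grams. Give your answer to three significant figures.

m = 53.3 g

q_gained = (443.5 × 2.42) × (8.3 − 5.2) = 3327 J
q_lost = m × 0.386 × (170.1 − 8.3) = 62.4548 m
m = 3327 / 62.4548 = 53.3 g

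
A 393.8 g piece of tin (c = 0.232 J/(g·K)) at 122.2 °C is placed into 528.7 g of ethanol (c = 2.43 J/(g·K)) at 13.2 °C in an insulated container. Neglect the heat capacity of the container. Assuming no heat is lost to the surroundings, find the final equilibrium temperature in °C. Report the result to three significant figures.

T_f = 20.4 °C

Heat lost by tin = heat gained by ethanol.
(393.8)(0.232)(122.2 − T) = (528.7)(2.43)(T − 13.2)
91.3616 (122.2 − T) = 1284.741 (T − 13.2)
11164 − 91.3616 T = 1284.741 T − 16959
28123 = 1376.1026 T
T = 20.44 °C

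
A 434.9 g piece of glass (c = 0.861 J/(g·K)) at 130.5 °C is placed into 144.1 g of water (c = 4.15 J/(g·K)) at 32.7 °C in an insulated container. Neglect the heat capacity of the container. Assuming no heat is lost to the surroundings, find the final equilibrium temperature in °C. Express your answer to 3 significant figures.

Heat lost by glass = heat gained by water.
(434.9)(0.861)(130.5 − T) = (144.1)(4.15)(T − 32.7)
374.4489 (130.5 − T) = 598.015 (T − 32.7)
48866 − 374.4489 T = 598.015 T − 19555
68421 = 972.4639 T
T = 70.36 °C

T_f = 70.4 °C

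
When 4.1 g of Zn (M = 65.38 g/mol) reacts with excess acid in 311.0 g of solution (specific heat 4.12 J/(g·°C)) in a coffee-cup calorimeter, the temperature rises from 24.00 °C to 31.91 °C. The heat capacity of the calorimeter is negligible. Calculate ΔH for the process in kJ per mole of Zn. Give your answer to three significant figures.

ΔH = -162 kJ/mol

|ΔT| = |31.91 − 24.00| = 7.91 °C
|q_surr| = (311.0 × 4.12) × 7.91 = 1281.32 × 7.91 = 10140 J
n(Zn) = 4.1 / 65.38 = 0.06271 mol
Temperature rose, so q_rxn = −|q_surr| = -10.14 kJ
ΔH = q_rxn / n = -161.7 kJ/mol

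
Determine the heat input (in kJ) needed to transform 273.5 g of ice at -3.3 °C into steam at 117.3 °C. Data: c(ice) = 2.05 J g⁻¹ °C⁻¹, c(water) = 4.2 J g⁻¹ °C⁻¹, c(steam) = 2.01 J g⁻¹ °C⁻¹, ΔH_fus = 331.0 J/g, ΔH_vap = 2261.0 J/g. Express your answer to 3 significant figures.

q1 (heat ice -3.3→0.0 °C): 273.5 × 2.05 × 3.3 = 1850 J
q2 (melt at 0 °C): 273.5 × 331.0 = 90529 J
q3 (heat water 0.0→100.0 °C): 273.5 × 4.2 × 100.0 = 114870 J
q4 (vaporize at 100 °C): 273.5 × 2261.0 = 618384 J
q5 (heat steam 100.0→117.3 °C): 273.5 × 2.01 × 17.3 = 9510 J
Total: 1850 + 90529 + 114870 + 618384 + 9510 = 835143 J = 835 kJ

q = 835 kJ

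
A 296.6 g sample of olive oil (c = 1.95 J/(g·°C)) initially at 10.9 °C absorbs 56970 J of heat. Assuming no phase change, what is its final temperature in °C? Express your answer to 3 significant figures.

T_f = 109 °C

ΔT = q / (m c) = 56970 / (296.6 × 1.95) = 98.50 °C
T_f = 10.9 + 98.50 = 109.40 °C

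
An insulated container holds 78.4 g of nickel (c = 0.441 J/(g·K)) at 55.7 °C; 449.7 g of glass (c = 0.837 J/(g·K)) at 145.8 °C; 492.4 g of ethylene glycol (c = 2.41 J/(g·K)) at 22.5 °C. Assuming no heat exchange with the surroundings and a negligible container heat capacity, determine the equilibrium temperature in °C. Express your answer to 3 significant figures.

Σ mᵢcᵢ(T − Tᵢ) = 0  ⇒  T = Σ mᵢcᵢTᵢ / Σ mᵢcᵢ
Σ mᵢcᵢ = 78.4×0.441 + 449.7×0.837 + 492.4×2.41 = 1597.6573
Σ mᵢcᵢTᵢ = 34.5744×55.7 + 376.3989×145.8 + 1186.684×22.5 = 83505
T = 83505 / 1597.6573 = 52.27 °C

T_f = 52.3 °C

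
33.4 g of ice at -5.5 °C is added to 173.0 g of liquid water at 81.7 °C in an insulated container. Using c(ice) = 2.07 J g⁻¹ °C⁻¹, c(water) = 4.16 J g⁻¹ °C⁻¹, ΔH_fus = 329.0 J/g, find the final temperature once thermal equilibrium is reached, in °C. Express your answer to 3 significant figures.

Heat to bring ice to 0 °C and melt it: q₁ = 33.4×2.07×5.5 + 33.4×329.0 = 11369 J
Heat the water can supply cooling to 0 °C: 173.0×4.16×81.7 = 58797.9 J > q₁, so all ice melts.
Energy balance: 173.0×4.16×(81.7 − T) = 11369 + 33.4×4.16×(T − 0)
719.68(81.7 − T) = 11369 + 138.944 T
58797.9 − 11369 = 858.624 T
T = 47428.9 / 858.624 = 55.24 °C

T_f = 55.2 °C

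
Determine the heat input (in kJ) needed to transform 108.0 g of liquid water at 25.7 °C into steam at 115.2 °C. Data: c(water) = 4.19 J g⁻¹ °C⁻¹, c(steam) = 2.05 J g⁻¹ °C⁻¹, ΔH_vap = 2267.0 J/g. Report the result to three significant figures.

q1 (heat water 25.7→100.0 °C): 108.0 × 4.19 × 74.3 = 33622 J
q2 (vaporize at 100 °C): 108.0 × 2267.0 = 244836 J
q3 (heat steam 100.0→115.2 °C): 108.0 × 2.05 × 15.2 = 3365 J
Total: 33622 + 244836 + 3365 = 281823 J = 282 kJ

q = 282 kJ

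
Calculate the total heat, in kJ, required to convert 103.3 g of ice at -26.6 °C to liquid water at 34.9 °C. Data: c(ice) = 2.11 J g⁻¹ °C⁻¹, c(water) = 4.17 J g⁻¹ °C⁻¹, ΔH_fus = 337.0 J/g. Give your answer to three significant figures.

q1 (heat ice -26.6→0.0 °C): 103.3 × 2.11 × 26.6 = 5798 J
q2 (melt at 0 °C): 103.3 × 337.0 = 34812 J
q3 (heat water 0.0→34.9 °C): 103.3 × 4.17 × 34.9 = 15034 J
Total: 5798 + 34812 + 15034 = 55644 J = 55.6 kJ

q = 55.6 kJ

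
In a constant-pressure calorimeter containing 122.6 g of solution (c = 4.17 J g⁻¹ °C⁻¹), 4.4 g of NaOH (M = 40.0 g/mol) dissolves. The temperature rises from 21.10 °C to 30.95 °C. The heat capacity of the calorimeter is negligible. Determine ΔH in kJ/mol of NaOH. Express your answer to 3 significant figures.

ΔH = -45.8 kJ/mol

|ΔT| = |30.95 − 21.10| = 9.85 °C
|q_surr| = (122.6 × 4.17) × 9.85 = 511.242 × 9.85 = 5036 J
n(NaOH) = 4.4 / 40.0 = 0.1100 mol
Temperature rose, so q_rxn = −|q_surr| = -5.036 kJ
ΔH = q_rxn / n = -45.78 kJ/mol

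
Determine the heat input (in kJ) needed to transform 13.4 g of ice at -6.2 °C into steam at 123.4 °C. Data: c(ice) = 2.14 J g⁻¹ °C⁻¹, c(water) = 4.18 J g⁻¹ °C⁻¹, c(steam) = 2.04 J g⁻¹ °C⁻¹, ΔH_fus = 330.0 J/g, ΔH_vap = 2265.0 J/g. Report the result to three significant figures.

q = 41.2 kJ

q1 (heat ice -6.2→0.0 °C): 13.4 × 2.14 × 6.2 = 178 J
q2 (melt at 0 °C): 13.4 × 330.0 = 4422 J
q3 (heat water 0.0→100.0 °C): 13.4 × 4.18 × 100.0 = 5601 J
q4 (vaporize at 100 °C): 13.4 × 2265.0 = 30351 J
q5 (heat steam 100.0→123.4 °C): 13.4 × 2.04 × 23.4 = 640 J
Total: 178 + 4422 + 5601 + 30351 + 640 = 41192 J = 41.2 kJ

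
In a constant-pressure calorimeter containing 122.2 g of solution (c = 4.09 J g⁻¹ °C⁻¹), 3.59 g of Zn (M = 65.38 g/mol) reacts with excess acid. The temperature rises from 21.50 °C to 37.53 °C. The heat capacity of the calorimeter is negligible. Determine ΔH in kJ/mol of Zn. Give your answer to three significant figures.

|ΔT| = |37.53 − 21.50| = 16.03 °C
|q_surr| = (122.2 × 4.09) × 16.03 = 499.798 × 16.03 = 8012 J
n(Zn) = 3.59 / 65.38 = 0.05491 mol
Temperature rose, so q_rxn = −|q_surr| = -8.012 kJ
ΔH = q_rxn / n = -145.9 kJ/mol

ΔH = -146 kJ/mol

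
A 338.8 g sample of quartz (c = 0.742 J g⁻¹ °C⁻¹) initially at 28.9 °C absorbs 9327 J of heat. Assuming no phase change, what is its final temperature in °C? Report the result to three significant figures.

ΔT = q / (m c) = 9327 / (338.8 × 0.742) = 37.10 °C
T_f = 28.9 + 37.10 = 66.00 °C

T_f = 66.0 °C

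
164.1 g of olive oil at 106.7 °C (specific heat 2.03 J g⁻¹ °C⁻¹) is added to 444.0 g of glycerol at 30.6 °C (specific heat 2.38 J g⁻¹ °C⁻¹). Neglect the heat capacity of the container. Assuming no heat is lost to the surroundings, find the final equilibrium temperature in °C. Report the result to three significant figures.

T_f = 48.8 °C

Heat lost by olive oil = heat gained by glycerol.
(164.1)(2.03)(106.7 − T) = (444.0)(2.38)(T − 30.6)
333.123 (106.7 − T) = 1056.72 (T − 30.6)
35544 − 333.123 T = 1056.72 T − 32336
67880 = 1389.843 T
T = 48.84 °C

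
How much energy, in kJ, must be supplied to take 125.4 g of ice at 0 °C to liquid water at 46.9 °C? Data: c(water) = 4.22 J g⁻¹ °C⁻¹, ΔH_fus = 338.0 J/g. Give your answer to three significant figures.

q1 (melt at 0 °C): 125.4 × 338.0 = 42385 J
q2 (heat water 0.0→46.9 °C): 125.4 × 4.22 × 46.9 = 24819 J
Total: 42385 + 24819 = 67204 J = 67.2 kJ

q = 67.2 kJ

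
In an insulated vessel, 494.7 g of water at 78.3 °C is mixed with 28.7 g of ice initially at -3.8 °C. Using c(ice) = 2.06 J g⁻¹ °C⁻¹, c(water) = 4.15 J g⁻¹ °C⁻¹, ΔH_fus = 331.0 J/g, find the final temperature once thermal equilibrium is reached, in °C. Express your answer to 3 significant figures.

Heat to bring ice to 0 °C and melt it: q₁ = 28.7×2.06×3.8 + 28.7×331.0 = 9724.4 J
Heat the water can supply cooling to 0 °C: 494.7×4.15×78.3 = 160750 J > q₁, so all ice melts.
Energy balance: 494.7×4.15×(78.3 − T) = 9724.4 + 28.7×4.15×(T − 0)
2053.005(78.3 − T) = 9724.4 + 119.105 T
160750 − 9724.4 = 2172.110 T
T = 151025.6 / 2172.110 = 69.53 °C

T_f = 69.5 °C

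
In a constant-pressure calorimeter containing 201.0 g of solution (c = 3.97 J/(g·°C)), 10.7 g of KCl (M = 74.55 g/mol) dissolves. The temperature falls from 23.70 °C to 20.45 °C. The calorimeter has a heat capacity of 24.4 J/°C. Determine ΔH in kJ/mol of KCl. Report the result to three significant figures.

ΔH = 18.6 kJ/mol

|ΔT| = |20.45 − 23.70| = 3.25 °C
|q_surr| = (201.0 × 3.97 + 24.4) × 3.25 = 822.37 × 3.25 = 2673 J
n(KCl) = 10.7 / 74.55 = 0.1435 mol
Temperature fell, so q_rxn = +|q_surr| = 2.673 kJ
ΔH = q_rxn / n = 18.63 kJ/mol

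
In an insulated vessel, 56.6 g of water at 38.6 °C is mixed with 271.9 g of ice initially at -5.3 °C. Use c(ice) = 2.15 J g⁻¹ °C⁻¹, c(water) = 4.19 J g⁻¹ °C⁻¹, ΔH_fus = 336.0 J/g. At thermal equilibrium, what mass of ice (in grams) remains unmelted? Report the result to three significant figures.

Heat to warm all ice to 0 °C: 271.9×2.15×5.3 = 3098.3 J
Heat released by water cooling to 0 °C: 56.6×4.19×38.6 = 9154.1 J
9154.1 J < 3098.3 + 271.9×336.0 = 94456.7 J, so not all ice melts; final T = 0 °C.
Heat left for melting: 9154.1 − 3098.3 = 6055.8 J
Mass melted = 6055.8 / 336.0 = 18.02 g
Ice remaining = 271.9 − 18.02 = 253.88 g

m_ice remaining = 254 g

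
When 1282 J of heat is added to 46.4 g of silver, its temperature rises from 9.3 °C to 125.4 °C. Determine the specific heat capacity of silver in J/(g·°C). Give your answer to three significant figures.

c = 0.238 J/(g·°C)

c = q / (m ΔT) = 1282 / (46.4 × 116.1)
c = 1282 / 5387.04 = 0.238 J/(g·°C)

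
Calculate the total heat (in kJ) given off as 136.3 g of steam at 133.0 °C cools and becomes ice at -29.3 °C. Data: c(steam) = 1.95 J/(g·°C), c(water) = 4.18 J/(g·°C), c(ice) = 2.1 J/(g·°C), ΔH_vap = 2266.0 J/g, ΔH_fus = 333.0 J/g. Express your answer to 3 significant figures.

q1 (cool steam 133.0→100 °C): 136.3 × 1.95 × 33.0 = 8771 J
q2 (condense at 100 °C): 136.3 × 2266.0 = 308856 J
q3 (cool water 100→0 °C): 136.3 × 4.18 × 100.0 = 56973 J
q4 (freeze at 0 °C): 136.3 × 333.0 = 45388 J
q5 (cool ice 0→-29.3 °C): 136.3 × 2.1 × 29.3 = 8387 J
Total: 8771 + 308856 + 56973 + 45388 + 8387 = 428375 J = 428 kJ

q = 428 kJ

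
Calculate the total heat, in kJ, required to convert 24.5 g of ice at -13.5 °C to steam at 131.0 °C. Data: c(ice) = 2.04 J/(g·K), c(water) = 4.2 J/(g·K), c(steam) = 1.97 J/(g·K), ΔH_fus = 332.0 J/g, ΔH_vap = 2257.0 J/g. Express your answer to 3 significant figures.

q = 75.9 kJ

q1 (heat ice -13.5→0.0 °C): 24.5 × 2.04 × 13.5 = 675 J
q2 (melt at 0 °C): 24.5 × 332.0 = 8134 J
q3 (heat water 0.0→100.0 °C): 24.5 × 4.2 × 100.0 = 10290 J
q4 (vaporize at 100 °C): 24.5 × 2257.0 = 55297 J
q5 (heat steam 100.0→131.0 °C): 24.5 × 1.97 × 31.0 = 1496 J
Total: 675 + 8134 + 10290 + 55297 + 1496 = 75892 J = 75.9 kJ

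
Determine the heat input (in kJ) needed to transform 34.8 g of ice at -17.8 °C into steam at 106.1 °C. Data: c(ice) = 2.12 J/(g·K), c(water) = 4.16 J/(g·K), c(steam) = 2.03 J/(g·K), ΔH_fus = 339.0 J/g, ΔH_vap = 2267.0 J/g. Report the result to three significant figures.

q1 (heat ice -17.8→0.0 °C): 34.8 × 2.12 × 17.8 = 1313 J
q2 (melt at 0 °C): 34.8 × 339.0 = 11797 J
q3 (heat water 0.0→100.0 °C): 34.8 × 4.16 × 100.0 = 14477 J
q4 (vaporize at 100 °C): 34.8 × 2267.0 = 78892 J
q5 (heat steam 100.0→106.1 °C): 34.8 × 2.03 × 6.1 = 431 J
Total: 1313 + 11797 + 14477 + 78892 + 431 = 106910 J = 107 kJ

q = 107 kJ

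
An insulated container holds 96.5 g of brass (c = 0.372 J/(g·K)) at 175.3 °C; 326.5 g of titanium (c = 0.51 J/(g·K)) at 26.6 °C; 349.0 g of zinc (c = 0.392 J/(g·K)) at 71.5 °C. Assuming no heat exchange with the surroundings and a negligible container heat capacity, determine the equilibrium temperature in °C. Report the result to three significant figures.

Σ mᵢcᵢ(T − Tᵢ) = 0  ⇒  T = Σ mᵢcᵢTᵢ / Σ mᵢcᵢ
Σ mᵢcᵢ = 96.5×0.372 + 326.5×0.51 + 349.0×0.392 = 339.221
Σ mᵢcᵢTᵢ = 35.898×175.3 + 166.515×26.6 + 136.808×71.5 = 20504
T = 20504 / 339.221 = 60.44 °C

T_f = 60.4 °C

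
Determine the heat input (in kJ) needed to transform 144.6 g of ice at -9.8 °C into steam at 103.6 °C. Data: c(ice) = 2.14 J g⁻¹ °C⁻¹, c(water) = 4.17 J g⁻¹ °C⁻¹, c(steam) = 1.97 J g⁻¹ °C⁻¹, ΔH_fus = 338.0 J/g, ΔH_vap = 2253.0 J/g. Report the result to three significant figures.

q1 (heat ice -9.8→0.0 °C): 144.6 × 2.14 × 9.8 = 3033 J
q2 (melt at 0 °C): 144.6 × 338.0 = 48875 J
q3 (heat water 0.0→100.0 °C): 144.6 × 4.17 × 100.0 = 60298 J
q4 (vaporize at 100 °C): 144.6 × 2253.0 = 325784 J
q5 (heat steam 100.0→103.6 °C): 144.6 × 1.97 × 3.6 = 1026 J
Total: 3033 + 48875 + 60298 + 325784 + 1026 = 439016 J = 439 kJ

q = 439 kJ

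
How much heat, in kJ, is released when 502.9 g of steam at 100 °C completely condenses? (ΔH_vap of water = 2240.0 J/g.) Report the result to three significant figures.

q = 1130 kJ

q = m × ΔH_vap = 502.9 × 2240.0 = 1126000 J = 1130 kJ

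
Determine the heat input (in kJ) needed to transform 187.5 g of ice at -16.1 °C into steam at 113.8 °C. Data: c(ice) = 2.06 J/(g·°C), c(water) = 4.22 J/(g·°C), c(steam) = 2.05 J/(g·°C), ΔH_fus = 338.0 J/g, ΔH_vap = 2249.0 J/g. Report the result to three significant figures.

q = 576 kJ

q1 (heat ice -16.1→0.0 °C): 187.5 × 2.06 × 16.1 = 6219 J
q2 (melt at 0 °C): 187.5 × 338.0 = 63375 J
q3 (heat water 0.0→100.0 °C): 187.5 × 4.22 × 100.0 = 79125 J
q4 (vaporize at 100 °C): 187.5 × 2249.0 = 421688 J
q5 (heat steam 100.0→113.8 °C): 187.5 × 2.05 × 13.8 = 5304 J
Total: 6219 + 63375 + 79125 + 421688 + 5304 = 575711 J = 576 kJ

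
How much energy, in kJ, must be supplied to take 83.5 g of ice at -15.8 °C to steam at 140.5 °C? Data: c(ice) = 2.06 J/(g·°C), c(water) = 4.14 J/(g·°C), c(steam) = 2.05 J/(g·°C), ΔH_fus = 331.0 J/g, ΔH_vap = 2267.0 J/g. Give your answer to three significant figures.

q1 (heat ice -15.8→0.0 °C): 83.5 × 2.06 × 15.8 = 2718 J
q2 (melt at 0 °C): 83.5 × 331.0 = 27639 J
q3 (heat water 0.0→100.0 °C): 83.5 × 4.14 × 100.0 = 34569 J
q4 (vaporize at 100 °C): 83.5 × 2267.0 = 189295 J
q5 (heat steam 100.0→140.5 °C): 83.5 × 2.05 × 40.5 = 6933 J
Total: 2718 + 27639 + 34569 + 189295 + 6933 = 261154 J = 261 kJ

q = 261 kJ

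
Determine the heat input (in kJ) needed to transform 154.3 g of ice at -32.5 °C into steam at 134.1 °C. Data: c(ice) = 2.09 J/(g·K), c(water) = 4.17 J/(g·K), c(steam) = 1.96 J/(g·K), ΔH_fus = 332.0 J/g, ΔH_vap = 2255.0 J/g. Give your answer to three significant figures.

q = 484 kJ

q1 (heat ice -32.5→0.0 °C): 154.3 × 2.09 × 32.5 = 10481 J
q2 (melt at 0 °C): 154.3 × 332.0 = 51228 J
q3 (heat water 0.0→100.0 °C): 154.3 × 4.17 × 100.0 = 64343 J
q4 (vaporize at 100 °C): 154.3 × 2255.0 = 347947 J
q5 (heat steam 100.0→134.1 °C): 154.3 × 1.96 × 34.1 = 10313 J
Total: 10481 + 51228 + 64343 + 347947 + 10313 = 484312 J = 484 kJ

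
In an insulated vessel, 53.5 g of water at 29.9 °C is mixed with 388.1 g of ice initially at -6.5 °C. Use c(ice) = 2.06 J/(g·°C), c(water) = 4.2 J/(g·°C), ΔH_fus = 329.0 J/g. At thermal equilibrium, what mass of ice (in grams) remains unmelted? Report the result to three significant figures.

Heat to warm all ice to 0 °C: 388.1×2.06×6.5 = 5196.7 J
Heat released by water cooling to 0 °C: 53.5×4.2×29.9 = 6718.5 J
6718.5 J < 5196.7 + 388.1×329.0 = 132881.6 J, so not all ice melts; final T = 0 °C.
Heat left for melting: 6718.5 − 5196.7 = 1521.8 J
Mass melted = 1521.8 / 329.0 = 4.626 g
Ice remaining = 388.1 − 4.626 = 383.474 g

m_ice remaining = 383 g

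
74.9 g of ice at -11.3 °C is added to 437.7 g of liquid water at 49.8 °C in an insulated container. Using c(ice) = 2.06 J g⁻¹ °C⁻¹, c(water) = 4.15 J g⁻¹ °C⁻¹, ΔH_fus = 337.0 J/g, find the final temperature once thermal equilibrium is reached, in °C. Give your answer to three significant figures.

Heat to bring ice to 0 °C and melt it: q₁ = 74.9×2.06×11.3 + 74.9×337.0 = 26985 J
Heat the water can supply cooling to 0 °C: 437.7×4.15×49.8 = 90459.5 J > q₁, so all ice melts.
Energy balance: 437.7×4.15×(49.8 − T) = 26985 + 74.9×4.15×(T − 0)
1816.455(49.8 − T) = 26985 + 310.835 T
90459.5 − 26985 = 2127.290 T
T = 63474.5 / 2127.290 = 29.84 °C

T_f = 29.8 °C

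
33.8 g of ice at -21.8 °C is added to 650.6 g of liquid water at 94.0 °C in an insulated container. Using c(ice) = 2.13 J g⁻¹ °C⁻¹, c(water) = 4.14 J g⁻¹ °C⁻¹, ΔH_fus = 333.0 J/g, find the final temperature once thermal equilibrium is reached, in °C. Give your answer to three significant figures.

T_f = 84.8 °C

Heat to bring ice to 0 °C and melt it: q₁ = 33.8×2.13×21.8 + 33.8×333.0 = 12825 J
Heat the water can supply cooling to 0 °C: 650.6×4.14×94.0 = 253187 J > q₁, so all ice melts.
Energy balance: 650.6×4.14×(94.0 − T) = 12825 + 33.8×4.14×(T − 0)
2693.484(94.0 − T) = 12825 + 139.932 T
253187 − 12825 = 2833.416 T
T = 240362 / 2833.416 = 84.83 °C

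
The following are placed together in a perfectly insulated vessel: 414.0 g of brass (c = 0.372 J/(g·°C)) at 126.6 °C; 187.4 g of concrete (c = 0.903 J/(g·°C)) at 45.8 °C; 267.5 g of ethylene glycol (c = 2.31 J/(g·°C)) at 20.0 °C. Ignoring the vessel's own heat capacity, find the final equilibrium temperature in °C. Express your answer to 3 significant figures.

T_f = 42.1 °C

Σ mᵢcᵢ(T − Tᵢ) = 0  ⇒  T = Σ mᵢcᵢTᵢ / Σ mᵢcᵢ
Σ mᵢcᵢ = 414.0×0.372 + 187.4×0.903 + 267.5×2.31 = 941.1552
Σ mᵢcᵢTᵢ = 154.008×126.6 + 169.2222×45.8 + 617.925×20.0 = 39606
T = 39606 / 941.1552 = 42.08 °C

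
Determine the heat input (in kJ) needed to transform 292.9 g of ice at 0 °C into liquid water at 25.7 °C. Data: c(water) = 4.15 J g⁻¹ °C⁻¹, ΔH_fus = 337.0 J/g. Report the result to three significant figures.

q1 (melt at 0 °C): 292.9 × 337.0 = 98707 J
q2 (heat water 0.0→25.7 °C): 292.9 × 4.15 × 25.7 = 31239 J
Total: 98707 + 31239 = 129946 J = 130 kJ

q = 130 kJ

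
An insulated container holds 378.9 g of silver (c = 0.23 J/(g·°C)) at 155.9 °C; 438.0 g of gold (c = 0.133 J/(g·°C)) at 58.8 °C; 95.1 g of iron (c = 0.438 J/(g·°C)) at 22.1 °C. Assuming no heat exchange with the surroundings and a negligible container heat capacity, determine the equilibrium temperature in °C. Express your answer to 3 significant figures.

Σ mᵢcᵢ(T − Tᵢ) = 0  ⇒  T = Σ mᵢcᵢTᵢ / Σ mᵢcᵢ
Σ mᵢcᵢ = 378.9×0.23 + 438.0×0.133 + 95.1×0.438 = 187.0548
Σ mᵢcᵢTᵢ = 87.147×155.9 + 58.254×58.8 + 41.6538×22.1 = 17932
T = 17932 / 187.0548 = 95.86 °C

T_f = 95.9 °C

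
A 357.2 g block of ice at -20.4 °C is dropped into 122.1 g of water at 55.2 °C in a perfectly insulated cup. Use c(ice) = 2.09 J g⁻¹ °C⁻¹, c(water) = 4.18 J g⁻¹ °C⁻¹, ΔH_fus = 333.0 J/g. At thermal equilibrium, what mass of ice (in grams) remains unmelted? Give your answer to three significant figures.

Heat to warm all ice to 0 °C: 357.2×2.09×20.4 = 15230 J
Heat released by water cooling to 0 °C: 122.1×4.18×55.2 = 28173 J
28173 J < 15230 + 357.2×333.0 = 134177.6 J, so not all ice melts; final T = 0 °C.
Heat left for melting: 28173 − 15230 = 12943 J
Mass melted = 12943 / 333.0 = 38.87 g
Ice remaining = 357.2 − 38.87 = 318.33 g

m_ice remaining = 318 g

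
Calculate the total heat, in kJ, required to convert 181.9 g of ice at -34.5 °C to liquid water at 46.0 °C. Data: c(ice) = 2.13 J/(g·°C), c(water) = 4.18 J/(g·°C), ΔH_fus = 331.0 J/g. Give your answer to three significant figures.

q1 (heat ice -34.5→0.0 °C): 181.9 × 2.13 × 34.5 = 13367 J
q2 (melt at 0 °C): 181.9 × 331.0 = 60209 J
q3 (heat water 0.0→46.0 °C): 181.9 × 4.18 × 46.0 = 34976 J
Total: 13367 + 60209 + 34976 = 108552 J = 109 kJ

q = 109 kJ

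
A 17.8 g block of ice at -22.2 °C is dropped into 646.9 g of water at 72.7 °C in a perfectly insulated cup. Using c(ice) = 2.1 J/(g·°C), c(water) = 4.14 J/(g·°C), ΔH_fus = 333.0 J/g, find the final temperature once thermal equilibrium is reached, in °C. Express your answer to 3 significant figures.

Heat to bring ice to 0 °C and melt it: q₁ = 17.8×2.1×22.2 + 17.8×333.0 = 6757.2 J
Heat the water can supply cooling to 0 °C: 646.9×4.14×72.7 = 194703 J > q₁, so all ice melts.
Energy balance: 646.9×4.14×(72.7 − T) = 6757.2 + 17.8×4.14×(T − 0)
2678.166(72.7 − T) = 6757.2 + 73.692 T
194703 − 6757.2 = 2751.858 T
T = 187945.8 / 2751.858 = 68.30 °C

T_f = 68.3 °C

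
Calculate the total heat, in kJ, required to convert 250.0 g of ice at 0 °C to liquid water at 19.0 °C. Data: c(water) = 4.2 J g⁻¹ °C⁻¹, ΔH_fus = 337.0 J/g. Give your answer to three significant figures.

q = 104 kJ

q1 (melt at 0 °C): 250.0 × 337.0 = 84250 J
q2 (heat water 0.0→19.0 °C): 250.0 × 4.2 × 19.0 = 19950 J
Total: 84250 + 19950 = 104200 J = 104 kJ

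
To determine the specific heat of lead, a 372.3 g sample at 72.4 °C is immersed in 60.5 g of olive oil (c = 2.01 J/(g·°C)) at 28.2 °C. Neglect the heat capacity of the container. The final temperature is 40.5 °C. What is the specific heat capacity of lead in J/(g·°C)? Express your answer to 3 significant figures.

q_gained = (60.5 × 2.01) × (40.5 − 28.2) = 1496 J
q_lost = 372.3 × c × (72.4 − 40.5) = 11876.37 c
Set equal: c = 1496 / 11876.37 = 0.126 J/(g·°C)

c = 0.126 J/(g·°C)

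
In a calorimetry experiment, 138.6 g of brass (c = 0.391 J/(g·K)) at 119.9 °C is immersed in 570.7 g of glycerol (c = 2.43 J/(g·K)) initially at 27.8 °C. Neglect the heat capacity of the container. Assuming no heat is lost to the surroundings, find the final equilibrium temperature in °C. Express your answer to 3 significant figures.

T_f = 31.3 °C

Heat lost by brass = heat gained by glycerol.
(138.6)(0.391)(119.9 − T) = (570.7)(2.43)(T − 27.8)
54.1926 (119.9 − T) = 1386.801 (T − 27.8)
6497.7 − 54.1926 T = 1386.801 T − 38553
45050.7 = 1440.9936 T
T = 31.26 °C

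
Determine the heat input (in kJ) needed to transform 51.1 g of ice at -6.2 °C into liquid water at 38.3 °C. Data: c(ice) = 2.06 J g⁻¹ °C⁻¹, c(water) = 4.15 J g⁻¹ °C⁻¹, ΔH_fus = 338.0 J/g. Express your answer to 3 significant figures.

q1 (heat ice -6.2→0.0 °C): 51.1 × 2.06 × 6.2 = 653 J
q2 (melt at 0 °C): 51.1 × 338.0 = 17272 J
q3 (heat water 0.0→38.3 °C): 51.1 × 4.15 × 38.3 = 8122 J
Total: 653 + 17272 + 8122 = 26047 J = 26.0 kJ

q = 26.0 kJ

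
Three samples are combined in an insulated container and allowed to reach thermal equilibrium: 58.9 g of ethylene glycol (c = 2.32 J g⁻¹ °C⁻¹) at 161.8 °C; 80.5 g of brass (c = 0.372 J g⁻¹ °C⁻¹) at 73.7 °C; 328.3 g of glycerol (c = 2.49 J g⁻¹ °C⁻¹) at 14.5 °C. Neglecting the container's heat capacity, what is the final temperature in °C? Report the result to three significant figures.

Σ mᵢcᵢ(T − Tᵢ) = 0  ⇒  T = Σ mᵢcᵢTᵢ / Σ mᵢcᵢ
Σ mᵢcᵢ = 58.9×2.32 + 80.5×0.372 + 328.3×2.49 = 984.061
Σ mᵢcᵢTᵢ = 136.648×161.8 + 29.946×73.7 + 817.467×14.5 = 36170
T = 36170 / 984.061 = 36.76 °C

T_f = 36.8 °C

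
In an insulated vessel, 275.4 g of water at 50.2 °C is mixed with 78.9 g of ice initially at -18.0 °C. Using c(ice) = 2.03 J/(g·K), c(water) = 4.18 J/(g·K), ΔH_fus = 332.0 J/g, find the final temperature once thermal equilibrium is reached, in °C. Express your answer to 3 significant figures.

T_f = 19.4 °C

Heat to bring ice to 0 °C and melt it: q₁ = 78.9×2.03×18.0 + 78.9×332.0 = 29078 J
Heat the water can supply cooling to 0 °C: 275.4×4.18×50.2 = 57788.8 J > q₁, so all ice melts.
Energy balance: 275.4×4.18×(50.2 − T) = 29078 + 78.9×4.18×(T − 0)
1151.172(50.2 − T) = 29078 + 329.802 T
57788.8 − 29078 = 1480.974 T
T = 28710.8 / 1480.974 = 19.39 °C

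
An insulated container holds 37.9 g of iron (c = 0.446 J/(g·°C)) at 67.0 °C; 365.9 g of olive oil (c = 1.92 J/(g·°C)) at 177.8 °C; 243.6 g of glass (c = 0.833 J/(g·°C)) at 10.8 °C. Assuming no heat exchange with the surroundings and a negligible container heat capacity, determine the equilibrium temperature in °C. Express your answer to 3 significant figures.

Σ mᵢcᵢ(T − Tᵢ) = 0  ⇒  T = Σ mᵢcᵢTᵢ / Σ mᵢcᵢ
Σ mᵢcᵢ = 37.9×0.446 + 365.9×1.92 + 243.6×0.833 = 922.3502
Σ mᵢcᵢTᵢ = 16.9034×67.0 + 702.528×177.8 + 202.9188×10.8 = 128230
T = 128230 / 922.3502 = 139.0 °C

T_f = 139 °C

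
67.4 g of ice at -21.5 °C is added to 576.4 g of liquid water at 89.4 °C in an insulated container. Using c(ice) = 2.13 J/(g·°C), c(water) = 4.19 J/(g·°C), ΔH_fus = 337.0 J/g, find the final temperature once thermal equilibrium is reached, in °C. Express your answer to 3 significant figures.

Heat to bring ice to 0 °C and melt it: q₁ = 67.4×2.13×21.5 + 67.4×337.0 = 25800 J
Heat the water can supply cooling to 0 °C: 576.4×4.19×89.4 = 215911 J > q₁, so all ice melts.
Energy balance: 576.4×4.19×(89.4 − T) = 25800 + 67.4×4.19×(T − 0)
2415.116(89.4 − T) = 25800 + 282.406 T
215911 − 25800 = 2697.522 T
T = 190111 / 2697.522 = 70.48 °C

T_f = 70.5 °C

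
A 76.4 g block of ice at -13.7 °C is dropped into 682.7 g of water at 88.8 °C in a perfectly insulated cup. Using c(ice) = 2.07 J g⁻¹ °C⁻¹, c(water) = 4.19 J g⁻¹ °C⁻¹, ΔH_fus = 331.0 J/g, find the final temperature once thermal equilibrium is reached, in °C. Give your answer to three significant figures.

T_f = 71.2 °C

Heat to bring ice to 0 °C and melt it: q₁ = 76.4×2.07×13.7 + 76.4×331.0 = 27455 J
Heat the water can supply cooling to 0 °C: 682.7×4.19×88.8 = 254014 J > q₁, so all ice melts.
Energy balance: 682.7×4.19×(88.8 − T) = 27455 + 76.4×4.19×(T − 0)
2860.513(88.8 − T) = 27455 + 320.116 T
254014 − 27455 = 3180.629 T
T = 226559 / 3180.629 = 71.23 °C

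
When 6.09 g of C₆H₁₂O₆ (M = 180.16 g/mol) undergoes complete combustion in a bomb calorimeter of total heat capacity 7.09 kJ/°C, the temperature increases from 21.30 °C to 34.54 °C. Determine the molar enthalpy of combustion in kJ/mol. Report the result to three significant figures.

ΔH = -2780 kJ/mol

ΔT = 34.54 − 21.30 = 13.24 °C
q_cal = C_cal × ΔT = 7.09 × 13.24 = 93.8716 kJ
n = 6.09 / 180.16 = 0.03380 mol
q_rxn = −q_cal = -93.8716 kJ
ΔH = -93.8716 / 0.03380 = -2777 kJ/mol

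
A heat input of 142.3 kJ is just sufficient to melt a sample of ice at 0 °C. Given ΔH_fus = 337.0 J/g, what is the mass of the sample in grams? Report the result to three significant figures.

m = 422 g

m = q / ΔH_fus = 142300 J / 337.0 J/g = 422 g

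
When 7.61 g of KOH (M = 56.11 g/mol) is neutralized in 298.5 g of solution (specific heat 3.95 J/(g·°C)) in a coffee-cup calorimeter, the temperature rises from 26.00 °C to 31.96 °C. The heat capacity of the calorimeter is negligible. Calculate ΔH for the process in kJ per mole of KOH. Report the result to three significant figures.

|ΔT| = |31.96 − 26.00| = 5.96 °C
|q_surr| = (298.5 × 3.95) × 5.96 = 1179.075 × 5.96 = 7027 J
n(KOH) = 7.61 / 56.11 = 0.1356 mol
Temperature rose, so q_rxn = −|q_surr| = -7.027 kJ
ΔH = q_rxn / n = -51.82 kJ/mol

ΔH = -51.8 kJ/mol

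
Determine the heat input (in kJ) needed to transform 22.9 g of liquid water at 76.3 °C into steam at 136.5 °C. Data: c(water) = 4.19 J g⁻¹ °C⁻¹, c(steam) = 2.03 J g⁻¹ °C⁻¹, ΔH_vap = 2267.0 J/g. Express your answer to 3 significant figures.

q = 55.9 kJ

q1 (heat water 76.3→100.0 °C): 22.9 × 4.19 × 23.7 = 2274 J
q2 (vaporize at 100 °C): 22.9 × 2267.0 = 51914 J
q3 (heat steam 100.0→136.5 °C): 22.9 × 2.03 × 36.5 = 1697 J
Total: 2274 + 51914 + 1697 = 55885 J = 55.9 kJ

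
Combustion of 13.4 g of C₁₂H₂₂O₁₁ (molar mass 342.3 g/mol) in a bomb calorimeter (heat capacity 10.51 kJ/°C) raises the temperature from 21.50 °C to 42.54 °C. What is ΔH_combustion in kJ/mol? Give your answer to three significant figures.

ΔT = 42.54 − 21.50 = 21.04 °C
q_cal = C_cal × ΔT = 10.51 × 21.04 = 221.1304 kJ
n = 13.4 / 342.3 = 0.03915 mol
q_rxn = −q_cal = -221.1304 kJ
ΔH = -221.1304 / 0.03915 = -5648 kJ/mol

ΔH = -5650 kJ/mol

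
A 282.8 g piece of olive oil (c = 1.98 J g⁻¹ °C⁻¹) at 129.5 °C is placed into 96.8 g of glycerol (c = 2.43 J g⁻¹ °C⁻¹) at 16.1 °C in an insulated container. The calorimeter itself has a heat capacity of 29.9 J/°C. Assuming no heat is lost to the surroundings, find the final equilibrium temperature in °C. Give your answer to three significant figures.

T_f = 93.1 °C

Heat lost by olive oil = heat gained by glycerol + calorimeter.
(282.8)(1.98)(129.5 − T) = [(96.8)(2.43) + 29.9](T − 16.1)
559.944 (129.5 − T) = 265.124 (T − 16.1)
72513 − 559.944 T = 265.124 T − 4268.5
76781.5 = 825.068 T
T = 93.06 °C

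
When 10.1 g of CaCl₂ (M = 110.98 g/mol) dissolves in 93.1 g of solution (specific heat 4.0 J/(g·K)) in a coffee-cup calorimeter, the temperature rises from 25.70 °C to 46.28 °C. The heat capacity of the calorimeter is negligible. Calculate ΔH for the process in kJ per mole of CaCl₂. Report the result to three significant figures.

ΔH = -84.2 kJ/mol

|ΔT| = |46.28 − 25.70| = 20.58 °C
|q_surr| = (93.1 × 4.0) × 20.58 = 372.4 × 20.58 = 7664 J
n(CaCl₂) = 10.1 / 110.98 = 0.09101 mol
Temperature rose, so q_rxn = −|q_surr| = -7.664 kJ
ΔH = q_rxn / n = -84.21 kJ/mol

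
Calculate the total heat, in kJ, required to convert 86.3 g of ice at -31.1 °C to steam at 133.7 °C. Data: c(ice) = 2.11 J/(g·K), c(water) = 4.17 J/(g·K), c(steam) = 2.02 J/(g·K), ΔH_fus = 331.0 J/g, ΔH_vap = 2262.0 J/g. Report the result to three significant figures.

q = 271 kJ

q1 (heat ice -31.1→0.0 °C): 86.3 × 2.11 × 31.1 = 5663 J
q2 (melt at 0 °C): 86.3 × 331.0 = 28565 J
q3 (heat water 0.0→100.0 °C): 86.3 × 4.17 × 100.0 = 35987 J
q4 (vaporize at 100 °C): 86.3 × 2262.0 = 195211 J
q5 (heat steam 100.0→133.7 °C): 86.3 × 2.02 × 33.7 = 5875 J
Total: 5663 + 28565 + 35987 + 195211 + 5875 = 271301 J = 271 kJ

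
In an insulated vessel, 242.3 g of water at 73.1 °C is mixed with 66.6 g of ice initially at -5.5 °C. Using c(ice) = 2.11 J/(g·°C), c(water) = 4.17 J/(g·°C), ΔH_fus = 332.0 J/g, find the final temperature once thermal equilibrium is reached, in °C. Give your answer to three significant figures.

T_f = 39.6 °C

Heat to bring ice to 0 °C and melt it: q₁ = 66.6×2.11×5.5 + 66.6×332.0 = 22884 J
Heat the water can supply cooling to 0 °C: 242.3×4.17×73.1 = 73859.6 J > q₁, so all ice melts.
Energy balance: 242.3×4.17×(73.1 − T) = 22884 + 66.6×4.17×(T − 0)
1010.391(73.1 − T) = 22884 + 277.722 T
73859.6 − 22884 = 1288.113 T
T = 50975.6 / 1288.113 = 39.57 °C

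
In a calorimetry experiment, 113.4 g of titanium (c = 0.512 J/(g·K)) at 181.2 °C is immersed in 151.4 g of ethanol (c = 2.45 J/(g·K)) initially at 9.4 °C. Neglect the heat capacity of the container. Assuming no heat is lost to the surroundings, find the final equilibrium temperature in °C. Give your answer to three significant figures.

T_f = 32.7 °C

Heat lost by titanium = heat gained by ethanol.
(113.4)(0.512)(181.2 − T) = (151.4)(2.45)(T − 9.4)
58.0608 (181.2 − T) = 370.93 (T − 9.4)
10521 − 58.0608 T = 370.93 T − 3486.7
14007.7 = 428.9908 T
T = 32.65 °C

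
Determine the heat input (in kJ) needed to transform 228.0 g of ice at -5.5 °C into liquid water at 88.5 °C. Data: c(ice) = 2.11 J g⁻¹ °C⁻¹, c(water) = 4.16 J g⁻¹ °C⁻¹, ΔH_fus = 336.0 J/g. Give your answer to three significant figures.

q = 163 kJ

q1 (heat ice -5.5→0.0 °C): 228.0 × 2.11 × 5.5 = 2646 J
q2 (melt at 0 °C): 228.0 × 336.0 = 76608 J
q3 (heat water 0.0→88.5 °C): 228.0 × 4.16 × 88.5 = 83940 J
Total: 2646 + 76608 + 83940 = 163194 J = 163 kJ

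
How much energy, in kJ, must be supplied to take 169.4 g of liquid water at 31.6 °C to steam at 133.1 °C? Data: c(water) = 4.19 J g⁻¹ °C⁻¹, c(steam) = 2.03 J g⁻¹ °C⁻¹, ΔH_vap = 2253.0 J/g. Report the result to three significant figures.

q1 (heat water 31.6→100.0 °C): 169.4 × 4.19 × 68.4 = 48549 J
q2 (vaporize at 100 °C): 169.4 × 2253.0 = 381658 J
q3 (heat steam 100.0→133.1 °C): 169.4 × 2.03 × 33.1 = 11382 J
Total: 48549 + 381658 + 11382 = 441589 J = 442 kJ

q = 442 kJ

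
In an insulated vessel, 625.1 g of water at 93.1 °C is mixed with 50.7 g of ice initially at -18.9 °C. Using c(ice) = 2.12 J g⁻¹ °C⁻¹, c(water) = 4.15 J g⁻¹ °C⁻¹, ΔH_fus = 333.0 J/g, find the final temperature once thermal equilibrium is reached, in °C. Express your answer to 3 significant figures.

Heat to bring ice to 0 °C and melt it: q₁ = 50.7×2.12×18.9 + 50.7×333.0 = 18915 J
Heat the water can supply cooling to 0 °C: 625.1×4.15×93.1 = 241517 J > q₁, so all ice melts.
Energy balance: 625.1×4.15×(93.1 − T) = 18915 + 50.7×4.15×(T − 0)
2594.165(93.1 − T) = 18915 + 210.405 T
241517 − 18915 = 2804.570 T
T = 222602 / 2804.570 = 79.37 °C

T_f = 79.4 °C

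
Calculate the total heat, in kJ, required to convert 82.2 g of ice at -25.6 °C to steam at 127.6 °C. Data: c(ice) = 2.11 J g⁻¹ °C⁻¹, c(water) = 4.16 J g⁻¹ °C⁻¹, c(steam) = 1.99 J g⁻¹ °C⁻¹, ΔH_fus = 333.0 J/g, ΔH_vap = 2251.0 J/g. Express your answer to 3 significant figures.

q1 (heat ice -25.6→0.0 °C): 82.2 × 2.11 × 25.6 = 4440 J
q2 (melt at 0 °C): 82.2 × 333.0 = 27373 J
q3 (heat water 0.0→100.0 °C): 82.2 × 4.16 × 100.0 = 34195 J
q4 (vaporize at 100 °C): 82.2 × 2251.0 = 185032 J
q5 (heat steam 100.0→127.6 °C): 82.2 × 1.99 × 27.6 = 4515 J
Total: 4440 + 27373 + 34195 + 185032 + 4515 = 255555 J = 256 kJ

q = 256 kJ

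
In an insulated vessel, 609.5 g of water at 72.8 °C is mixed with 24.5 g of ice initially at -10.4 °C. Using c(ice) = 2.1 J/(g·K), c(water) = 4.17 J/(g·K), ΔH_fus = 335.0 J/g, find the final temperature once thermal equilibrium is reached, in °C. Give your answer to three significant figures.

Heat to bring ice to 0 °C and melt it: q₁ = 24.5×2.1×10.4 + 24.5×335.0 = 8742.6 J
Heat the water can supply cooling to 0 °C: 609.5×4.17×72.8 = 185030 J > q₁, so all ice melts.
Energy balance: 609.5×4.17×(72.8 − T) = 8742.6 + 24.5×4.17×(T − 0)
2541.615(72.8 − T) = 8742.6 + 102.165 T
185030 − 8742.6 = 2643.780 T
T = 176287.4 / 2643.780 = 66.68 °C

T_f = 66.7 °C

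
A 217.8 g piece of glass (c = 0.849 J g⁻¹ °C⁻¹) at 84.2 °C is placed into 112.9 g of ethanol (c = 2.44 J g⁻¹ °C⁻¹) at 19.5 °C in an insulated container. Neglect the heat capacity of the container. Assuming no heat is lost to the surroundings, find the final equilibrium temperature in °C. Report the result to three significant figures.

Heat lost by glass = heat gained by ethanol.
(217.8)(0.849)(84.2 − T) = (112.9)(2.44)(T − 19.5)
184.9122 (84.2 − T) = 275.476 (T − 19.5)
15570 − 184.9122 T = 275.476 T − 5371.8
20941.8 = 460.3882 T
T = 45.49 °C

T_f = 45.5 °C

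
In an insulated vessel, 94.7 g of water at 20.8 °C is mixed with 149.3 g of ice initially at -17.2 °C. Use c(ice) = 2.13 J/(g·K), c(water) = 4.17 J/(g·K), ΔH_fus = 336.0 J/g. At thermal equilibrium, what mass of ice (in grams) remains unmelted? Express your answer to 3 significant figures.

Heat to warm all ice to 0 °C: 149.3×2.13×17.2 = 5469.8 J
Heat released by water cooling to 0 °C: 94.7×4.17×20.8 = 8213.9 J
8213.9 J < 5469.8 + 149.3×336.0 = 55634.6 J, so not all ice melts; final T = 0 °C.
Heat left for melting: 8213.9 − 5469.8 = 2744.1 J
Mass melted = 2744.1 / 336.0 = 8.167 g
Ice remaining = 149.3 − 8.167 = 141.133 g

m_ice remaining = 141 g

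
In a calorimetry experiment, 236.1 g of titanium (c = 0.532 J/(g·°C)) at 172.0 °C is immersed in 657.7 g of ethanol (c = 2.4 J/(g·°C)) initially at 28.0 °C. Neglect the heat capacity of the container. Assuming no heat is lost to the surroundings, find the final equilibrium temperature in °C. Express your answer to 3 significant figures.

T_f = 38.6 °C

Heat lost by titanium = heat gained by ethanol.
(236.1)(0.532)(172.0 − T) = (657.7)(2.4)(T − 28.0)
125.6052 (172.0 − T) = 1578.48 (T − 28.0)
21604 − 125.6052 T = 1578.48 T − 44197
65801 = 1704.0852 T
T = 38.61 °C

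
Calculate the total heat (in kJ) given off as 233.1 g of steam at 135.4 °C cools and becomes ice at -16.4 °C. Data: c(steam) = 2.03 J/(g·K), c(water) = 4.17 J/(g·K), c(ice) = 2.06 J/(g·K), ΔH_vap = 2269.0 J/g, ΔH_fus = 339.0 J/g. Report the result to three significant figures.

q = 730 kJ

q1 (cool steam 135.4→100 °C): 233.1 × 2.03 × 35.4 = 16751 J
q2 (condense at 100 °C): 233.1 × 2269.0 = 528904 J
q3 (cool water 100→0 °C): 233.1 × 4.17 × 100.0 = 97203 J
q4 (freeze at 0 °C): 233.1 × 339.0 = 79021 J
q5 (cool ice 0→-16.4 °C): 233.1 × 2.06 × 16.4 = 7875 J
Total: 16751 + 528904 + 97203 + 79021 + 7875 = 729754 J = 730 kJ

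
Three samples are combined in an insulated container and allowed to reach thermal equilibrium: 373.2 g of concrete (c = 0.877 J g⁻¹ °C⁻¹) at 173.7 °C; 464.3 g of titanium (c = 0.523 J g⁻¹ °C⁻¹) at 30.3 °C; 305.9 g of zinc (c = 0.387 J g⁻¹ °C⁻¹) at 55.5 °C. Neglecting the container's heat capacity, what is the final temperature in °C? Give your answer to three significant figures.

T_f = 103 °C

Σ mᵢcᵢ(T − Tᵢ) = 0  ⇒  T = Σ mᵢcᵢTᵢ / Σ mᵢcᵢ
Σ mᵢcᵢ = 373.2×0.877 + 464.3×0.523 + 305.9×0.387 = 688.5086
Σ mᵢcᵢTᵢ = 327.2964×173.7 + 242.8289×30.3 + 118.3833×55.5 = 70779
T = 70779 / 688.5086 = 102.8 °C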